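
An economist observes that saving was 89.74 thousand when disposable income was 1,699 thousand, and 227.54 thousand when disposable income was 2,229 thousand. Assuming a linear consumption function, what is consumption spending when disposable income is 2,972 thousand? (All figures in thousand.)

MPS = ΔS/ΔY = (227.54 − 89.74)/(2229 − 1699) = 137.8/530 = 0.26
MPC = 1 − MPS = 0.74
Autonomous saving = 89.74 − 0.26(1699) = -352, so a = 352
C = 352 + 0.74(2972) = 352 + 2199.28 = 2551.28

C = 2551.28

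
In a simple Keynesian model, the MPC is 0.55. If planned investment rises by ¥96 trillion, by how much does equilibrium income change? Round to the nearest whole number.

ΔY ≈ 213

The multiplier is 1/(1 − MPC) = 1/0.45.
ΔY = 96/0.45 = 213.33 ≈ 213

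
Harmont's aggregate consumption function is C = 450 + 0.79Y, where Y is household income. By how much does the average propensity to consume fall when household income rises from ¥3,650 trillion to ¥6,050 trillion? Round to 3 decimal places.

ΔAPC = 0.049

At Y = 3650: C = 450 + 0.79(3650) = 3333.5, APC = 3333.5/3650 = 0.9133
At Y = 6050: C = 5229.5, APC = 5229.5/6050 = 0.8644
Fall in APC = 0.9133 − 0.8644 = 0.0489 ≈ 0.049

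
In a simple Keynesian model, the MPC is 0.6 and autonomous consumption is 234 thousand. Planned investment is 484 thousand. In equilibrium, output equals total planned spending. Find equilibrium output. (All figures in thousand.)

Y = C + I = 234 + 0.6Y + 484
Y − 0.6Y = 718
0.4Y = 718, so Y = 718/0.4 = 1795

Y = 1795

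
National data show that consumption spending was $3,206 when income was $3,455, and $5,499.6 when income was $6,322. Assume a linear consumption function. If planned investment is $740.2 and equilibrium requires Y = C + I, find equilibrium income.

Y = 5911

MPC = (5499.6 − 3206)/(6322 − 3455) = 2293.6/2867 = 0.8
a = 3206 − 0.8(3455) = 442
Equilibrium: Y = 442 + 0.8Y + 740.2
0.2Y = 1182.2, so Y = 1182.2/0.2 = 5911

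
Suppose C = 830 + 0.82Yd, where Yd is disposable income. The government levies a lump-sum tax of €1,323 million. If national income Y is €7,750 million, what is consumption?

Yd = Y − T = 7750 − 1323 = 6427
C = 830 + 0.82(6427) = 830 + 5270.14 = 6100.14

C = 6100.14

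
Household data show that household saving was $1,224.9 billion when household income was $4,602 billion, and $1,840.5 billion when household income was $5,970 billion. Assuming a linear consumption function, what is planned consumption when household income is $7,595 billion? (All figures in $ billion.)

MPS = ΔS/ΔY = (1840.5 − 1224.9)/(5970 − 4602) = 615.6/1368 = 0.45
MPC = 1 − MPS = 0.55
Autonomous saving = 1224.9 − 0.45(4602) = -846, so a = 846
C = 846 + 0.55(7595) = 846 + 4177.25 = 5023.25

C = 5023.25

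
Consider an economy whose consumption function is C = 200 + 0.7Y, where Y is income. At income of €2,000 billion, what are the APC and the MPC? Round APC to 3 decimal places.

APC = 0.800; MPC = 0.7

MPC = 0.7 (the slope of the consumption function)
C = 200 + 0.7(2000) = 1600, so APC = 1600/2000 = 0.800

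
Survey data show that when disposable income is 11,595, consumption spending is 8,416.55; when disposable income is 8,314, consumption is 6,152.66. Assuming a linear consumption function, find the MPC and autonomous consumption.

MPC = 0.69; a = 416

MPC = ΔC/ΔY = (8416.55 − 6152.66)/(11595 − 8314) = 2263.89/3281 = 0.69
a = C − MPC·Y = 6152.66 − 0.69(8314) = 6152.66 − 5736.66 = 416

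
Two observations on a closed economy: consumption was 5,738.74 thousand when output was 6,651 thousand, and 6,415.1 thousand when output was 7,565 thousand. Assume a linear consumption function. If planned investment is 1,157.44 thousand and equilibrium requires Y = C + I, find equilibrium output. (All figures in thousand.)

Y = 7594

MPC = (6415.1 − 5738.74)/(7565 − 6651) = 676.36/914 = 0.74
a = 5738.74 − 0.74(6651) = 817
Equilibrium: Y = 817 + 0.74Y + 1157.44
0.26Y = 1974.44, so Y = 1974.44/0.26 = 7594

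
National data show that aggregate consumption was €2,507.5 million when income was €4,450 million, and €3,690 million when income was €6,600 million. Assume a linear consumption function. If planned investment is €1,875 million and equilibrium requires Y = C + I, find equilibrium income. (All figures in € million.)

MPC = (3690 − 2507.5)/(6600 − 4450) = 1182.5/2150 = 0.55
a = 2507.5 − 0.55(4450) = 60
Equilibrium: Y = 60 + 0.55Y + 1875
0.45Y = 1935, so Y = 1935/0.45 = 4300

Y = 4300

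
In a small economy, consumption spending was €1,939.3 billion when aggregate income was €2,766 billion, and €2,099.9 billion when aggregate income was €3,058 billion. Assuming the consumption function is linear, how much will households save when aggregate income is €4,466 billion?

S = 1591.7

MPC = (2099.9 − 1939.3)/(3058 − 2766) = 160.6/292 = 0.55
a = 1939.3 − 0.55(2766) = 1939.3 − 1521.3 = 418
C = 418 + 0.55(4466) = 2874.3
S = 4466 − 2874.3 = 1591.7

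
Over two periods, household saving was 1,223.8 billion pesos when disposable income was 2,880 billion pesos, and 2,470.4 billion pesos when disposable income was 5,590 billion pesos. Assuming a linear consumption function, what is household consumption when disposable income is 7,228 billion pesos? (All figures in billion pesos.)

C = 4004.12

MPS = ΔS/ΔY = (2470.4 − 1223.8)/(5590 − 2880) = 1246.6/2710 = 0.46
MPC = 1 − MPS = 0.54
Autonomous saving = 1223.8 − 0.46(2880) = -101, so a = 101
C = 101 + 0.54(7228) = 101 + 3903.12 = 4004.12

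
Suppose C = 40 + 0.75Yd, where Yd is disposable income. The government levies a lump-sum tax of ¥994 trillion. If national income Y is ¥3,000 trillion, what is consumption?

Yd = Y − T = 3000 − 994 = 2006
C = 40 + 0.75(2006) = 40 + 1504.5 = 1544.5

C = 1544.5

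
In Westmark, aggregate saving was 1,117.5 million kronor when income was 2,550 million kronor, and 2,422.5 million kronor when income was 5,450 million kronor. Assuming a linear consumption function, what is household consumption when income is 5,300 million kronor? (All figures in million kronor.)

MPS = ΔS/ΔY = (2422.5 − 1117.5)/(5450 − 2550) = 1305/2900 = 0.45
MPC = 1 − MPS = 0.55
Autonomous saving = 1117.5 − 0.45(2550) = -30, so a = 30
C = 30 + 0.55(5300) = 30 + 2915 = 2945

C = 2945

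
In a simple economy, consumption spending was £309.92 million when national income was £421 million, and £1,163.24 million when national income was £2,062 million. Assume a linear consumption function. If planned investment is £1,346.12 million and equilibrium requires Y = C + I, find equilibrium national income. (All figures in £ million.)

Y = 2994

MPC = (1163.24 − 309.92)/(2062 − 421) = 853.32/1641 = 0.52
a = 309.92 − 0.52(421) = 91
Equilibrium: Y = 91 + 0.52Y + 1346.12
0.48Y = 1437.12, so Y = 1437.12/0.48 = 2994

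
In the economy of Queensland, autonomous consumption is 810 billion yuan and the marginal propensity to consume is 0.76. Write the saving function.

S = -810 + 0.24Y

S = Y − C = Y − (810 + 0.76Y) = -810 + (1 − 0.76)Y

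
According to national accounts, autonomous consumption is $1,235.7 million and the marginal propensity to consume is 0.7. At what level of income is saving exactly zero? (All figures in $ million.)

Y = 4119

At break-even, C = Y: 1235.7 + 0.7Y = Y
0.3Y = 1235.7, so Y = 1235.7/0.3 = 4119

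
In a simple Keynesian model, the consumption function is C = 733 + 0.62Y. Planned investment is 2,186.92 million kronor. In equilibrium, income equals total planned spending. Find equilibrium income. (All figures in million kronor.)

Y = 7684

Y = C + I = 733 + 0.62Y + 2186.92
Y − 0.62Y = 2919.92
0.38Y = 2919.92, so Y = 2919.92/0.38 = 7684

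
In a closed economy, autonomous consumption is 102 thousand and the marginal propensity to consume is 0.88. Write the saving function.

S = -102 + 0.12Y

S = Y − C = Y − (102 + 0.88Y) = -102 + (1 − 0.88)Y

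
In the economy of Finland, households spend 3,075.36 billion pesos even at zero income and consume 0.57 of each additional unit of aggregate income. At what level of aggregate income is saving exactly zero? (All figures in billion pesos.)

At break-even, C = Y: 3075.36 + 0.57Y = Y
0.43Y = 3075.36, so Y = 3075.36/0.43 = 7152

Y = 7152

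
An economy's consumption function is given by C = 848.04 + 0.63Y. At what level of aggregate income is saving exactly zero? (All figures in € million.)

At break-even, C = Y: 848.04 + 0.63Y = Y
0.37Y = 848.04, so Y = 848.04/0.37 = 2292

Y = 2292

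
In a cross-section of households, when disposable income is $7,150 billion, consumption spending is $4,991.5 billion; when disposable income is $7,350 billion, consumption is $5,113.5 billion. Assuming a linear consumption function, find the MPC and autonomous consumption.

MPC = ΔC/ΔY = (5113.5 − 4991.5)/(7350 − 7150) = 122/200 = 0.61
a = C − MPC·Y = 4991.5 − 0.61(7150) = 4991.5 − 4361.5 = 630

MPC = 0.61; a = 630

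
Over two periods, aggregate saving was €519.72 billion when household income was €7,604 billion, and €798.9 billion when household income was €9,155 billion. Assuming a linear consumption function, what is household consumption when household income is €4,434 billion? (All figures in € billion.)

C = 4484.88

MPS = ΔS/ΔY = (798.9 − 519.72)/(9155 − 7604) = 279.18/1551 = 0.18
MPC = 1 − MPS = 0.82
Autonomous saving = 519.72 − 0.18(7604) = -849, so a = 849
C = 849 + 0.82(4434) = 849 + 3635.88 = 4484.88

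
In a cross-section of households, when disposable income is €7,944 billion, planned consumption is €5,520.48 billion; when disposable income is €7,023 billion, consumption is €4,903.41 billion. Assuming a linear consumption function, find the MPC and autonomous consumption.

MPC = 0.67; a = 198

MPC = ΔC/ΔY = (5520.48 − 4903.41)/(7944 − 7023) = 617.07/921 = 0.67
a = C − MPC·Y = 4903.41 − 0.67(7023) = 4903.41 − 4705.41 = 198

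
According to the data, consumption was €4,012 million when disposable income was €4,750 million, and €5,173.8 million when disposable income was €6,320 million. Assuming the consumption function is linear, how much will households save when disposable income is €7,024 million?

S = 1329.24

MPC = (5173.8 − 4012)/(6320 − 4750) = 1161.8/1570 = 0.74
a = 4012 − 0.74(4750) = 4012 − 3515 = 497
C = 497 + 0.74(7024) = 5694.76
S = 7024 − 5694.76 = 1329.24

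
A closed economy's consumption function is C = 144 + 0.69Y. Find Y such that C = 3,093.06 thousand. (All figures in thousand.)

144 + 0.69Y = 3093.06
0.69Y = 2949.06, so Y = 2949.06/0.69 = 4274

Y = 4274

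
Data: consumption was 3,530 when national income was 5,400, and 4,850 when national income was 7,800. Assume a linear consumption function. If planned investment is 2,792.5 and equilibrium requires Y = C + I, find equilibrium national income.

MPC = (4850 − 3530)/(7800 − 5400) = 1320/2400 = 0.55
a = 3530 − 0.55(5400) = 560
Equilibrium: Y = 560 + 0.55Y + 2792.5
0.45Y = 3352.5, so Y = 3352.5/0.45 = 7450

Y = 7450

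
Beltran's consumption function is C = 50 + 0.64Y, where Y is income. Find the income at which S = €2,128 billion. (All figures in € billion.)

S = Y − C = -50 + 0.36Y
-50 + 0.36Y = 2128, so 0.36Y = 2178 and Y = 6050

Y = 6050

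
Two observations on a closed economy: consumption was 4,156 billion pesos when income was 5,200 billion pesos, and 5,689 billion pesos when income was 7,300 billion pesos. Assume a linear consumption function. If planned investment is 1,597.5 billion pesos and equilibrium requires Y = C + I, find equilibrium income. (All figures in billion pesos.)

MPC = (5689 − 4156)/(7300 − 5200) = 1533/2100 = 0.73
a = 4156 − 0.73(5200) = 360
Equilibrium: Y = 360 + 0.73Y + 1597.5
0.27Y = 1957.5, so Y = 1957.5/0.27 = 7250

Y = 7250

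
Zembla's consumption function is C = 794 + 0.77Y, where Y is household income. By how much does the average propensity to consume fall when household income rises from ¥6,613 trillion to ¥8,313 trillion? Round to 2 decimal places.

ΔAPC = 0.02

At Y = 6613: C = 794 + 0.77(6613) = 5886.01, APC = 5886.01/6613 = 0.890
At Y = 8313: C = 7195.01, APC = 7195.01/8313 = 0.866
Fall in APC = 0.890 − 0.866 = 0.024 ≈ 0.02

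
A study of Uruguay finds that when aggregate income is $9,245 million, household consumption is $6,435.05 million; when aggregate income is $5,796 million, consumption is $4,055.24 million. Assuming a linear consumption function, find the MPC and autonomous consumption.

MPC = 0.69; a = 56

MPC = ΔC/ΔY = (6435.05 − 4055.24)/(9245 − 5796) = 2379.81/3449 = 0.69
a = C − MPC·Y = 4055.24 − 0.69(5796) = 4055.24 − 3999.24 = 56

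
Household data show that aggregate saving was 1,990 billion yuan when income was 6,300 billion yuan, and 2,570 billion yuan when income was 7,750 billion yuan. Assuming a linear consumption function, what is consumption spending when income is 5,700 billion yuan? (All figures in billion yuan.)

MPS = ΔS/ΔY = (2570 − 1990)/(7750 − 6300) = 580/1450 = 0.4
MPC = 1 − MPS = 0.6
Autonomous saving = 1990 − 0.4(6300) = -530, so a = 530
C = 530 + 0.6(5700) = 530 + 3420 = 3950

C = 3950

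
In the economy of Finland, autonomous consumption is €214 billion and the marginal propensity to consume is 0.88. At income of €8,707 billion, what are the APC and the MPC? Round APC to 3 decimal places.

APC = 0.905; MPC = 0.88

MPC = 0.88 (the slope of the consumption function)
C = 214 + 0.88(8707) = 7876.16, so APC = 7876.16/8707 = 0.905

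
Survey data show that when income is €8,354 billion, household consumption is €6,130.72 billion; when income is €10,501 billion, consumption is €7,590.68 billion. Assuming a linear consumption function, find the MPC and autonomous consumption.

MPC = 0.68; a = 450

MPC = ΔC/ΔY = (7590.68 − 6130.72)/(10501 − 8354) = 1459.96/2147 = 0.68
a = C − MPC·Y = 6130.72 − 0.68(8354) = 6130.72 − 5680.72 = 450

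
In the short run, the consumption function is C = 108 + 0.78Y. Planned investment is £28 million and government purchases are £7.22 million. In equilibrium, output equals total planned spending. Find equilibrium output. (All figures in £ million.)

Y = 651

Y = C + I + G = 108 + 0.78Y + 28 + 7.22
Y − 0.78Y = 143.22
0.22Y = 143.22, so Y = 143.22/0.22 = 651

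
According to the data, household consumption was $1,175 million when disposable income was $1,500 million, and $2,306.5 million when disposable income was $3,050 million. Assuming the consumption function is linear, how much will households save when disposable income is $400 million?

MPC = (2306.5 − 1175)/(3050 − 1500) = 1131.5/1550 = 0.73
a = 1175 − 0.73(1500) = 1175 − 1095 = 80
C = 80 + 0.73(400) = 372
S = 400 − 372 = 28

S = 28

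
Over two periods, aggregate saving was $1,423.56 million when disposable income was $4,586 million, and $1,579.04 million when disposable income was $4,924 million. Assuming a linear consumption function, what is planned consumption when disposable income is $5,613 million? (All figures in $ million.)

C = 3717.02

MPS = ΔS/ΔY = (1579.04 − 1423.56)/(4924 − 4586) = 155.48/338 = 0.46
MPC = 1 − MPS = 0.54
Autonomous saving = 1423.56 − 0.46(4586) = -686, so a = 686
C = 686 + 0.54(5613) = 686 + 3031.02 = 3717.02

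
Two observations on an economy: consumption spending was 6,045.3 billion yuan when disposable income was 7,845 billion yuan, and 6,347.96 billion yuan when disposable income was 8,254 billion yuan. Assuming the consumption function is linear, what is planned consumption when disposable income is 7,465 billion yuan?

C = 5764.1

MPC = (6347.96 − 6045.3)/(8254 − 7845) = 302.66/409 = 0.74
a = 6045.3 − 0.74(7845) = 6045.3 − 5805.3 = 240
C = 240 + 0.74(7465) = 240 + 5524.1 = 5764.1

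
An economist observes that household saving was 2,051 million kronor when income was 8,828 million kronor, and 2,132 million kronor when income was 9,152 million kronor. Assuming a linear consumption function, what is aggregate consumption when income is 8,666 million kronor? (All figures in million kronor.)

C = 6655.5

MPS = ΔS/ΔY = (2132 − 2051)/(9152 − 8828) = 81/324 = 0.25
MPC = 1 − MPS = 0.75
Autonomous saving = 2051 − 0.25(8828) = -156, so a = 156
C = 156 + 0.75(8666) = 156 + 6499.5 = 6655.5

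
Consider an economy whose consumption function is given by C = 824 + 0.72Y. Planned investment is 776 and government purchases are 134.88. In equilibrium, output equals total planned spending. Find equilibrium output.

Y = C + I + G = 824 + 0.72Y + 776 + 134.88
Y − 0.72Y = 1734.88
0.28Y = 1734.88, so Y = 1734.88/0.28 = 6196

Y = 6196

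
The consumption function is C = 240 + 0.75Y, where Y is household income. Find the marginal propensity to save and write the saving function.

MPS = 1 − MPC = 1 − 0.75 = 0.25
S = Y − C = -240 + 0.25Y

MPS = 0.25; S = -240 + 0.25Y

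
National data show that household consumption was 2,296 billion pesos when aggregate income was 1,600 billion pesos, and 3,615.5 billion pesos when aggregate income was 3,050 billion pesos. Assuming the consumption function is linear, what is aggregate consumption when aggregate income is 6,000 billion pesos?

C = 6300

MPC = (3615.5 − 2296)/(3050 − 1600) = 1319.5/1450 = 0.91
a = 2296 − 0.91(1600) = 2296 − 1456 = 840
C = 840 + 0.91(6000) = 840 + 5460 = 6300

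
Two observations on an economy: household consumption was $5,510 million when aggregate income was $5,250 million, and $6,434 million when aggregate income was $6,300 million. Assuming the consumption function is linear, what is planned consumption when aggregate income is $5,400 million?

MPC = (6434 − 5510)/(6300 − 5250) = 924/1050 = 0.88
a = 5510 − 0.88(5250) = 5510 − 4620 = 890
C = 890 + 0.88(5400) = 890 + 4752 = 5642

C = 5642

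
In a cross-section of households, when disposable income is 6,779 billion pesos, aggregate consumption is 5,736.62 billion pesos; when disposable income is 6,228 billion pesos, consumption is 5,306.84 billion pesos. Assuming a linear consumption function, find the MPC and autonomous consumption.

MPC = 0.78; a = 449

MPC = ΔC/ΔY = (5736.62 − 5306.84)/(6779 − 6228) = 429.78/551 = 0.78
a = C − MPC·Y = 5306.84 − 0.78(6228) = 5306.84 − 4857.84 = 449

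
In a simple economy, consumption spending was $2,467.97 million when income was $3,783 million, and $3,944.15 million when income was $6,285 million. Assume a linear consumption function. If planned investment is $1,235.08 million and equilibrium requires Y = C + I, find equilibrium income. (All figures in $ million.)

MPC = (3944.15 − 2467.97)/(6285 − 3783) = 1476.18/2502 = 0.59
a = 2467.97 − 0.59(3783) = 236
Equilibrium: Y = 236 + 0.59Y + 1235.08
0.41Y = 1471.08, so Y = 1471.08/0.41 = 3588

Y = 3588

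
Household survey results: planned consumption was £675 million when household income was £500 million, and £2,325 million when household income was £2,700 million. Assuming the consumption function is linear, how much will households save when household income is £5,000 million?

MPC = (2325 − 675)/(2700 − 500) = 1650/2200 = 0.75
a = 675 − 0.75(500) = 675 − 375 = 300
C = 300 + 0.75(5000) = 4050
S = 5000 − 4050 = 950

S = 950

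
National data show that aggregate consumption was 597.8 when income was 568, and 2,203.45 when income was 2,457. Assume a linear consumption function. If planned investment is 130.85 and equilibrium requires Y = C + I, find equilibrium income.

Y = 1639

MPC = (2203.45 − 597.8)/(2457 − 568) = 1605.65/1889 = 0.85
a = 597.8 − 0.85(568) = 115
Equilibrium: Y = 115 + 0.85Y + 130.85
0.15Y = 245.85, so Y = 245.85/0.15 = 1639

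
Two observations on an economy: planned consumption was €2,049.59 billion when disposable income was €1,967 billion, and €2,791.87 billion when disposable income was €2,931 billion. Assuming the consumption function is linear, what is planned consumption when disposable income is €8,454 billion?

MPC = (2791.87 − 2049.59)/(2931 − 1967) = 742.28/964 = 0.77
a = 2049.59 − 0.77(1967) = 2049.59 − 1514.59 = 535
C = 535 + 0.77(8454) = 535 + 6509.58 = 7044.58

C = 7044.58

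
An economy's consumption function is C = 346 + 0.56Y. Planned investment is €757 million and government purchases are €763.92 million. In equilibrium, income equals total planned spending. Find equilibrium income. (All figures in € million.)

Y = C + I + G = 346 + 0.56Y + 757 + 763.92
Y − 0.56Y = 1866.92
0.44Y = 1866.92, so Y = 1866.92/0.44 = 4243

Y = 4243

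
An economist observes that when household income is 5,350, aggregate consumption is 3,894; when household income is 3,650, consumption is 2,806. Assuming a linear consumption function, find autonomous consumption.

MPC = ΔC/ΔY = (3894 − 2806)/(5350 − 3650) = 1088/1700 = 0.64
a = C − MPC·Y = 2806 − 0.64(3650) = 2806 − 2336 = 470

a = 470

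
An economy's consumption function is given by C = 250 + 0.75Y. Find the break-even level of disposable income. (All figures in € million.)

Y = 1000

At break-even, C = Y: 250 + 0.75Y = Y
0.25Y = 250, so Y = 250/0.25 = 1000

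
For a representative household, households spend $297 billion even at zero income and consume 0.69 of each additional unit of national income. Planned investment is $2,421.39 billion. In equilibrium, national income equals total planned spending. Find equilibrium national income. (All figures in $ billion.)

Y = C + I = 297 + 0.69Y + 2421.39
Y − 0.69Y = 2718.39
0.31Y = 2718.39, so Y = 2718.39/0.31 = 8769

Y = 8769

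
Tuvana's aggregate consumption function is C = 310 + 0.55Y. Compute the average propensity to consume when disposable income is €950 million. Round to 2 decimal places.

APC = 0.88

C = 310 + 0.55(950) = 832.5
APC = C/Y = 832.5/950 = 0.88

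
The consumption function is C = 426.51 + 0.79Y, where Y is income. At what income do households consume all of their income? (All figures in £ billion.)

Y = 2031

At break-even, C = Y: 426.51 + 0.79Y = Y
0.21Y = 426.51, so Y = 426.51/0.21 = 2031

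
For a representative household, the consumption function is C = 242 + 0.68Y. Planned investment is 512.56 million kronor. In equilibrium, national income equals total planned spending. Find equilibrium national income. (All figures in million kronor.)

Y = C + I = 242 + 0.68Y + 512.56
Y − 0.68Y = 754.56
0.32Y = 754.56, so Y = 754.56/0.32 = 2358

Y = 2358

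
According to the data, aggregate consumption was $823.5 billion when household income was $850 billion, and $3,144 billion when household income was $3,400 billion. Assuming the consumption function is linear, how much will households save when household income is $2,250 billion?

MPC = (3144 − 823.5)/(3400 − 850) = 2320.5/2550 = 0.91
a = 823.5 − 0.91(850) = 823.5 − 773.5 = 50
C = 50 + 0.91(2250) = 2097.5
S = 2250 − 2097.5 = 152.5

S = 152.5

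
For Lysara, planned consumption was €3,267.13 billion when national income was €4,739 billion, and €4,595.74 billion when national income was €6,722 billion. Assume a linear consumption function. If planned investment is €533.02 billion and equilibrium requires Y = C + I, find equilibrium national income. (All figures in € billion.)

MPC = (4595.74 − 3267.13)/(6722 − 4739) = 1328.61/1983 = 0.67
a = 3267.13 − 0.67(4739) = 92
Equilibrium: Y = 92 + 0.67Y + 533.02
0.33Y = 625.02, so Y = 625.02/0.33 = 1894

Y = 1894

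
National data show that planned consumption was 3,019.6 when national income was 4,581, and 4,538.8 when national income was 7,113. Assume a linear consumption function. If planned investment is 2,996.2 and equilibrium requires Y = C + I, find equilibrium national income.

MPC = (4538.8 − 3019.6)/(7113 − 4581) = 1519.2/2532 = 0.6
a = 3019.6 − 0.6(4581) = 271
Equilibrium: Y = 271 + 0.6Y + 2996.2
0.4Y = 3267.2, so Y = 3267.2/0.4 = 8168

Y = 8168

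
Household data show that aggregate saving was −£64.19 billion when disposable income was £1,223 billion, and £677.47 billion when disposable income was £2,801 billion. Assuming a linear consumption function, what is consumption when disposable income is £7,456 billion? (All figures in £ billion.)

MPS = ΔS/ΔY = (677.47 − (-64.19))/(2801 − 1223) = 741.66/1578 = 0.47
MPC = 1 − MPS = 0.53
Autonomous saving = -64.19 − 0.47(1223) = -639, so a = 639
C = 639 + 0.53(7456) = 639 + 3951.68 = 4590.68

C = 4590.68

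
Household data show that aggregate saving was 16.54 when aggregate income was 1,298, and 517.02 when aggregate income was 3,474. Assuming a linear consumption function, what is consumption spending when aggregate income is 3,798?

C = 3206.46

MPS = ΔS/ΔY = (517.02 − 16.54)/(3474 − 1298) = 500.48/2176 = 0.23
MPC = 1 − MPS = 0.77
Autonomous saving = 16.54 − 0.23(1298) = -282, so a = 282
C = 282 + 0.77(3798) = 282 + 2924.46 = 3206.46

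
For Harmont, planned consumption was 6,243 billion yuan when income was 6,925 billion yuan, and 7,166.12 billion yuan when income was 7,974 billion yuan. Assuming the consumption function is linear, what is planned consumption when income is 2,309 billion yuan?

MPC = (7166.12 − 6243)/(7974 − 6925) = 923.12/1049 = 0.88
a = 6243 − 0.88(6925) = 6243 − 6094 = 149
C = 149 + 0.88(2309) = 149 + 2031.92 = 2180.92

C = 2180.92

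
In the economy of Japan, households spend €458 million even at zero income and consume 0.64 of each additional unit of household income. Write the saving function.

S = Y − C = Y − (458 + 0.64Y) = -458 + (1 − 0.64)Y

S = -458 + 0.36Y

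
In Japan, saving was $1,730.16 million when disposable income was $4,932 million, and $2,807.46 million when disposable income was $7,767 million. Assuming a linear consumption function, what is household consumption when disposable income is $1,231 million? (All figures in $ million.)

MPS = ΔS/ΔY = (2807.46 − 1730.16)/(7767 − 4932) = 1077.3/2835 = 0.38
MPC = 1 − MPS = 0.62
Autonomous saving = 1730.16 − 0.38(4932) = -144, so a = 144
C = 144 + 0.62(1231) = 144 + 763.22 = 907.22

C = 907.22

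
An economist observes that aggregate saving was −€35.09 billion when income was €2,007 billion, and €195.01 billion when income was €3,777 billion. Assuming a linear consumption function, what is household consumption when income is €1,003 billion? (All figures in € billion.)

C = 1168.61

MPS = ΔS/ΔY = (195.01 − (-35.09))/(3777 − 2007) = 230.1/1770 = 0.13
MPC = 1 − MPS = 0.87
Autonomous saving = -35.09 − 0.13(2007) = -296, so a = 296
C = 296 + 0.87(1003) = 296 + 872.61 = 1168.61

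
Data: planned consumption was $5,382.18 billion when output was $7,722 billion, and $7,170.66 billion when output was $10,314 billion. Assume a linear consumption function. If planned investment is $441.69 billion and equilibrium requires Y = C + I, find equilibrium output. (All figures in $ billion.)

MPC = (7170.66 − 5382.18)/(10314 − 7722) = 1788.48/2592 = 0.69
a = 5382.18 − 0.69(7722) = 54
Equilibrium: Y = 54 + 0.69Y + 441.69
0.31Y = 495.69, so Y = 495.69/0.31 = 1599

Y = 1599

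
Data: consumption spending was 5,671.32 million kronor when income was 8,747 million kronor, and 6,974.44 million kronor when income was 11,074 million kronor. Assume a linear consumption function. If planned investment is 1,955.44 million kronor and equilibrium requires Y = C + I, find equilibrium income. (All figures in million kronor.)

Y = 6201

MPC = (6974.44 − 5671.32)/(11074 − 8747) = 1303.12/2327 = 0.56
a = 5671.32 − 0.56(8747) = 773
Equilibrium: Y = 773 + 0.56Y + 1955.44
0.44Y = 2728.44, so Y = 2728.44/0.44 = 6201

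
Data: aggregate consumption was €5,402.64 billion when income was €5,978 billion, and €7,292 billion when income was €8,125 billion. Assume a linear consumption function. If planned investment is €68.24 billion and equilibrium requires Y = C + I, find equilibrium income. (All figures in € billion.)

Y = 1752

MPC = (7292 − 5402.64)/(8125 − 5978) = 1889.36/2147 = 0.88
a = 5402.64 − 0.88(5978) = 142
Equilibrium: Y = 142 + 0.88Y + 68.24
0.12Y = 210.24, so Y = 210.24/0.12 = 1752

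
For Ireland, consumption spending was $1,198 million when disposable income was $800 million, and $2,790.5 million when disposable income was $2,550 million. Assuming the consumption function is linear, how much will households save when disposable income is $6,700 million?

MPC = (2790.5 − 1198)/(2550 − 800) = 1592.5/1750 = 0.91
a = 1198 − 0.91(800) = 1198 − 728 = 470
C = 470 + 0.91(6700) = 6567
S = 6700 − 6567 = 133

S = 133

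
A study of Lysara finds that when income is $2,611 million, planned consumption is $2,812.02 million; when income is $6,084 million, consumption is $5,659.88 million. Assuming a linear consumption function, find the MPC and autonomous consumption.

MPC = 0.82; a = 671

MPC = ΔC/ΔY = (5659.88 − 2812.02)/(6084 − 2611) = 2847.86/3473 = 0.82
a = C − MPC·Y = 2812.02 − 0.82(2611) = 2812.02 − 2141.02 = 671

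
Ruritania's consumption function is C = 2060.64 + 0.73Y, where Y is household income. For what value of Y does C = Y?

At break-even, C = Y: 2060.64 + 0.73Y = Y
0.27Y = 2060.64, so Y = 2060.64/0.27 = 7632

Y = 7632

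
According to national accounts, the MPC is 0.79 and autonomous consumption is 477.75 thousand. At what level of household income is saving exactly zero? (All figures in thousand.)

Y = 2275

At break-even, C = Y: 477.75 + 0.79Y = Y
0.21Y = 477.75, so Y = 477.75/0.21 = 2275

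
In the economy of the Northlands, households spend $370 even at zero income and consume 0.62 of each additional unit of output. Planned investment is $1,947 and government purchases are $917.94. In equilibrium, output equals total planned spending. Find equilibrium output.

Y = 8513

Y = C + I + G = 370 + 0.62Y + 1947 + 917.94
Y − 0.62Y = 3234.94
0.38Y = 3234.94, so Y = 3234.94/0.38 = 8513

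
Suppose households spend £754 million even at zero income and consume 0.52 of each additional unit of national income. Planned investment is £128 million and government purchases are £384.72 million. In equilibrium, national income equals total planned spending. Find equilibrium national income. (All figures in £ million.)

Y = 2639

Y = C + I + G = 754 + 0.52Y + 128 + 384.72
Y − 0.52Y = 1266.72
0.48Y = 1266.72, so Y = 1266.72/0.48 = 2639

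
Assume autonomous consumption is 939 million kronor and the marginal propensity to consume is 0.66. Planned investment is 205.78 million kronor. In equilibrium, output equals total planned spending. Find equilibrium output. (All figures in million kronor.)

Y = C + I = 939 + 0.66Y + 205.78
Y − 0.66Y = 1144.78
0.34Y = 1144.78, so Y = 1144.78/0.34 = 3367

Y = 3367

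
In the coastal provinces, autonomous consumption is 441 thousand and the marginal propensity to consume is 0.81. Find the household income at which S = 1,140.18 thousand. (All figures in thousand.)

S = Y − C = -441 + 0.19Y
-441 + 0.19Y = 1140.18, so 0.19Y = 1581.18 and Y = 8322

Y = 8322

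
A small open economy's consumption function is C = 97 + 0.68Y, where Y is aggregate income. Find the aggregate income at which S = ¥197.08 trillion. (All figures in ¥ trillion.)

Y = 919

S = Y − C = -97 + 0.32Y
-97 + 0.32Y = 197.08, so 0.32Y = 294.08 and Y = 919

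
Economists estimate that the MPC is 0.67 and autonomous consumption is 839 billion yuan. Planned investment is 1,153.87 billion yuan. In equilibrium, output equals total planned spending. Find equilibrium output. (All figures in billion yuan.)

Y = 6039

Y = C + I = 839 + 0.67Y + 1153.87
Y − 0.67Y = 1992.87
0.33Y = 1992.87, so Y = 1992.87/0.33 = 6039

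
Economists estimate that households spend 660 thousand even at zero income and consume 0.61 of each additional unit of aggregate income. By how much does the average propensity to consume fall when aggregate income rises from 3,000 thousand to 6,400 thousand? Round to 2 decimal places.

ΔAPC = 0.12

At Y = 3000: C = 660 + 0.61(3000) = 2490, APC = 2490/3000 = 0.830
At Y = 6400: C = 4564, APC = 4564/6400 = 0.713
Fall in APC = 0.830 − 0.713 = 0.117 ≈ 0.12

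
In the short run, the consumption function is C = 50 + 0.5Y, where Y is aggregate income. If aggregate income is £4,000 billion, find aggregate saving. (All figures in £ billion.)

S = 1950

C = 50 + 0.5(4000) = 50 + 2000 = 2050
S = Y − C = 4000 − 2050 = 1950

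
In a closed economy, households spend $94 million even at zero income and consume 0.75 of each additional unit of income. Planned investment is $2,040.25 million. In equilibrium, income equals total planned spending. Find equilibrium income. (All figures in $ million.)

Y = C + I = 94 + 0.75Y + 2040.25
Y − 0.75Y = 2134.25
0.25Y = 2134.25, so Y = 2134.25/0.25 = 8537

Y = 8537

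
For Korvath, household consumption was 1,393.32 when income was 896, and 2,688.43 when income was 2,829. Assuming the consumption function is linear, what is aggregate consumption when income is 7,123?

MPC = (2688.43 − 1393.32)/(2829 − 896) = 1295.11/1933 = 0.67
a = 1393.32 − 0.67(896) = 1393.32 − 600.32 = 793
C = 793 + 0.67(7123) = 793 + 4772.41 = 5565.41

C = 5565.41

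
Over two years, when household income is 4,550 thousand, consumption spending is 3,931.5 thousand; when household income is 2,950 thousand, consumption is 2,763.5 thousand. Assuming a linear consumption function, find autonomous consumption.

a = 610

MPC = ΔC/ΔY = (3931.5 − 2763.5)/(4550 − 2950) = 1168/1600 = 0.73
a = C − MPC·Y = 2763.5 − 0.73(2950) = 2763.5 − 2153.5 = 610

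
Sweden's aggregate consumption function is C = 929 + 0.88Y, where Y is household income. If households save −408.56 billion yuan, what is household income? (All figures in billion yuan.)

Y = 4337

S = Y − C = -929 + 0.12Y
-929 + 0.12Y = -408.56, so 0.12Y = 520.44 and Y = 4337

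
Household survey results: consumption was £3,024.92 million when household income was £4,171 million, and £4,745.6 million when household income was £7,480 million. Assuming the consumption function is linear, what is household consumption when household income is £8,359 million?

C = 5202.68

MPC = (4745.6 − 3024.92)/(7480 − 4171) = 1720.68/3309 = 0.52
a = 3024.92 − 0.52(4171) = 3024.92 − 2168.92 = 856
C = 856 + 0.52(8359) = 856 + 4346.68 = 5202.68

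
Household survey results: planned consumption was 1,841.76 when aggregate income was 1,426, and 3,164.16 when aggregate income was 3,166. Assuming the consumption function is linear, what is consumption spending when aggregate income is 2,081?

C = 2339.56

MPC = (3164.16 − 1841.76)/(3166 − 1426) = 1322.4/1740 = 0.76
a = 1841.76 − 0.76(1426) = 1841.76 − 1083.76 = 758
C = 758 + 0.76(2081) = 758 + 1581.56 = 2339.56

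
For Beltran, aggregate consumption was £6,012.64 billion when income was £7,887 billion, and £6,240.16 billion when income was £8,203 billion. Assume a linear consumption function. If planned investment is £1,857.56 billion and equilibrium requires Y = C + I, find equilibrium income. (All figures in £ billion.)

MPC = (6240.16 − 6012.64)/(8203 − 7887) = 227.52/316 = 0.72
a = 6012.64 − 0.72(7887) = 334
Equilibrium: Y = 334 + 0.72Y + 1857.56
0.28Y = 2191.56, so Y = 2191.56/0.28 = 7827

Y = 7827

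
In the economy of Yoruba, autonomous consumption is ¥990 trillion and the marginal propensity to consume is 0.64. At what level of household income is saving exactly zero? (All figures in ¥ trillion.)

At break-even, C = Y: 990 + 0.64Y = Y
0.36Y = 990, so Y = 990/0.36 = 2750

Y = 2750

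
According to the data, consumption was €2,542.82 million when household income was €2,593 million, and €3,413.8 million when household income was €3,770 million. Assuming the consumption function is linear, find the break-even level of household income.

Y = 2400

MPC = (3413.8 − 2542.82)/(3770 − 2593) = 870.98/1177 = 0.74
a = 2542.82 − 0.74(2593) = 2542.82 − 1918.82 = 624
Break-even: Y = a/(1−MPC) = 624/0.26 = 2400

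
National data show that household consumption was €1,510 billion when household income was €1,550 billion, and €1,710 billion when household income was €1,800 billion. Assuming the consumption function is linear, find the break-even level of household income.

Y = 1350

MPC = (1710 − 1510)/(1800 − 1550) = 200/250 = 0.8
a = 1510 − 0.8(1550) = 1510 − 1240 = 270
Break-even: Y = a/(1−MPC) = 270/0.2 = 1350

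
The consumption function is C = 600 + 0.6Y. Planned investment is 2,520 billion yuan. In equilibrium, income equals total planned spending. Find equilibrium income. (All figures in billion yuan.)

Y = C + I = 600 + 0.6Y + 2520
Y − 0.6Y = 3120
0.4Y = 3120, so Y = 3120/0.4 = 7800

Y = 7800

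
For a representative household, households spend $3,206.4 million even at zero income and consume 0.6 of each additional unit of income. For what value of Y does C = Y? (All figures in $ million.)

Y = 8016

At break-even, C = Y: 3206.4 + 0.6Y = Y
0.4Y = 3206.4, so Y = 3206.4/0.4 = 8016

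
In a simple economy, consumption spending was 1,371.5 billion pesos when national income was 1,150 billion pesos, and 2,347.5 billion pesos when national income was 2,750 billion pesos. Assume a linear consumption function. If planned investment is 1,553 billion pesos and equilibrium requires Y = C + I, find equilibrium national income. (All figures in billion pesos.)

Y = 5700

MPC = (2347.5 − 1371.5)/(2750 − 1150) = 976/1600 = 0.61
a = 1371.5 − 0.61(1150) = 670
Equilibrium: Y = 670 + 0.61Y + 1553
0.39Y = 2223, so Y = 2223/0.39 = 5700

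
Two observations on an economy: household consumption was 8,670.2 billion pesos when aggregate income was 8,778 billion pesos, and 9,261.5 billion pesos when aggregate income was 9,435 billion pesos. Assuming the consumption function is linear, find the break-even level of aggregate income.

Y = 7700

MPC = (9261.5 − 8670.2)/(9435 − 8778) = 591.3/657 = 0.9
a = 8670.2 − 0.9(8778) = 8670.2 − 7900.2 = 770
Break-even: Y = a/(1−MPC) = 770/0.1 = 7700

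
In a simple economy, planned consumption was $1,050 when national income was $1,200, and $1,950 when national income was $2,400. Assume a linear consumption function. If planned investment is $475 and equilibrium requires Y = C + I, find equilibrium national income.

Y = 2500

MPC = (1950 − 1050)/(2400 − 1200) = 900/1200 = 0.75
a = 1050 − 0.75(1200) = 150
Equilibrium: Y = 150 + 0.75Y + 475
0.25Y = 625, so Y = 625/0.25 = 2500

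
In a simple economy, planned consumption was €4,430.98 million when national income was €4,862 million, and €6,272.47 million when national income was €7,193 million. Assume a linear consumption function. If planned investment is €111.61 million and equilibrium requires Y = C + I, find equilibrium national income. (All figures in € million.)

MPC = (6272.47 − 4430.98)/(7193 − 4862) = 1841.49/2331 = 0.79
a = 4430.98 − 0.79(4862) = 590
Equilibrium: Y = 590 + 0.79Y + 111.61
0.21Y = 701.61, so Y = 701.61/0.21 = 3341

Y = 3341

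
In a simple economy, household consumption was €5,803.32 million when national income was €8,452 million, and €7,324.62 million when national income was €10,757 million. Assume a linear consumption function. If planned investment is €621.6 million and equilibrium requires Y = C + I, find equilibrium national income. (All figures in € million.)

Y = 2490

MPC = (7324.62 − 5803.32)/(10757 − 8452) = 1521.3/2305 = 0.66
a = 5803.32 − 0.66(8452) = 225
Equilibrium: Y = 225 + 0.66Y + 621.6
0.34Y = 846.6, so Y = 846.6/0.34 = 2490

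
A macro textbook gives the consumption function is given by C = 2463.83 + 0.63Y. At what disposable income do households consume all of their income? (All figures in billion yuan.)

Y = 6659

At break-even, C = Y: 2463.83 + 0.63Y = Y
0.37Y = 2463.83, so Y = 2463.83/0.37 = 6659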